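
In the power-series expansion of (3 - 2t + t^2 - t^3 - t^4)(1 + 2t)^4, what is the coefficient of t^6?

-40

(3 - 2t + t^2 - t^3 - t^4) has coefficients 3,-2,1,-1,-1 for degrees 0…4.
(1 + 2t)^4 has coefficients 1,8,24,32,16,0,0 for degrees 0…6.
[t^6] = 3·0 − 2·0 + 1·16 − 1·32 − 1·24 = -40.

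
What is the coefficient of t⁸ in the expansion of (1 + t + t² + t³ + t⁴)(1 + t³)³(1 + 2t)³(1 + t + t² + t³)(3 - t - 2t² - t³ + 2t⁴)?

(1 + t + t² + t³ + t⁴) has coefficients 1,1,1,1,1 for degrees 0…4.
(1 + t³)³ has coefficients 1,0,0,3,0,0,3,0,0 for degrees 0…8.
Multiplying by (1 + 2t)³ gives running coefficients 1,6,12,11,18,36,27,18,36 for degrees 0…8.
Multiplying by (1 + t + t² + t³) gives running coefficients 1,7,19,30,47,77,92,99,117 for degrees 0…8.
Finally multiplying by (3 - t - 2t² - t³ + 2t⁴), the product of all factors after the first has coefficients 3,20,48,56,68,119,113,64,85 for degrees 0…8.
[t⁸] = 1·85 + 1·64 + 1·113 + 1·119 + 1·68 = 449.

449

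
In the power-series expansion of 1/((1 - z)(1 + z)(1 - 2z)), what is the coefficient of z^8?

The denominator gives the recurrence a_n = 2a_(n−1) + a_(n−2) − 2a_(n−3) for n ≥ 3; the numerator fixes a_0 = 1, a_1 = 2, a_2 = 5.
Iterating: 1, 2, 5, 10, 21, 42, 85, 170, 341, so a_8 = 341.

341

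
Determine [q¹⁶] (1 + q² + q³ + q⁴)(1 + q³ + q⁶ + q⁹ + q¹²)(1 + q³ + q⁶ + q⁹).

(1 + q² + q³ + q⁴) has coefficients 1,0,1,1,1 for degrees 0…4.
(1 + q³ + q⁶ + q⁹ + q¹²) has coefficients 1,0,0,1,0,0,1,0,0,1,0,0,1,0,0,0,0 for degrees 0…16.
Finally multiplying by (1 + q³ + q⁶ + q⁹), the product of all factors after the first has coefficients 1,0,0,2,0,0,3,0,0,4,0,0,4,0,0,3,0 for degrees 0…16.
[q¹⁶] = 1·0 + 1·0 + 1·0 + 1·4 = 4.

4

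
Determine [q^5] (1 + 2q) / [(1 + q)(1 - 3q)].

304

Partial fractions give a closed form: a_n = (-1/4)·(-1)^n + (5/4)·3^n.
At n = 5: a_5 = 304.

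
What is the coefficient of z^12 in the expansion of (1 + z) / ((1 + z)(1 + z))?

The denominator gives the recurrence a_n = −2a_(n−1) − a_(n−2) for n ≥ 2; the numerator fixes a_0 = 1, a_1 = -1.
Iterating: 1, -1, 1, -1, 1, -1, 1, -1, 1, -1, 1, -1, 1, so a_12 = 1.

1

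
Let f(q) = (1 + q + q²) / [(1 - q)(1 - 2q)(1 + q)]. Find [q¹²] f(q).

Partial fractions give a closed form: a_n = (-3/2)·1^n + (7/3)·2^n + (1/6)·(-1)^n.
At n = 12: a_12 = 9556.

9556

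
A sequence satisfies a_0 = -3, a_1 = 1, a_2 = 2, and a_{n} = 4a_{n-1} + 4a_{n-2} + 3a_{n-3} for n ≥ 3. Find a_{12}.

7814333

The ordinary generating function has denominator 1 - 4q - 4q^2 - 3q^3.
Iterating the recurrence: a_0,…,a_{12} = -3, 1, 2, 3, 23, 110, 541, 2673, 13186, 65059, 320999, 1583790, 7814333.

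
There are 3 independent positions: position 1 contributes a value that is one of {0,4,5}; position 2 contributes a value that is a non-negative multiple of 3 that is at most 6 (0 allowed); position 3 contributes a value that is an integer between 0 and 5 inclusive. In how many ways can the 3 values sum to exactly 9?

5

The generating function for the choices is (1 + x^4 + x^5)·(1 + x^3 + x^6)·(1 + x + x^2 + x^3 + x^4 + x^5); the count is [x^9].
(1 + x^4 + x^5) has coefficients 1,0,0,0,1,1 for degrees 0…5.
(1 + x^3 + x^6) has coefficients 1,0,0,1,0,0,1,0,0,0 for degrees 0…9.
Finally multiplying by (1 + x + x^2 + x^3 + x^4 + x^5), the product of all factors after the first has coefficients 1,1,1,2,2,2,2,2,2,1 for degrees 0…9.
[x^9] = 1·1 + 1·2 + 1·2 = 5.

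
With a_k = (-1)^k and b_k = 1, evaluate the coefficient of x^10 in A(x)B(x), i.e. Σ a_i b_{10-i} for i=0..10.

1

This is [x^10] in the product of the two ordinary generating functions.
Σ = 1·1 − 1·1 + 1·1 − 1·1 + 1·1 − 1·1 + 1·1 − 1·1 + 1·1 − 1·1 + 1·1 = 1.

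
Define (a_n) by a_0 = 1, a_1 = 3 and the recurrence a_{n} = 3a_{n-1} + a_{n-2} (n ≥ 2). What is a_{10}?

141481

The ordinary generating function has denominator 1 - 3q - q^2.
Iterating the recurrence: a_0,…,a_{10} = 1, 3, 10, 33, 109, 360, 1189, 3927, 12970, 42837, 141481.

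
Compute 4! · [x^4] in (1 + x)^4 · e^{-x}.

The EGF product rule gives c_4 = Σ_{k_1+k_2=4} C(4; k_1,k_2) · ∏ g_i(k_i), where (1+x)^4 gives the falling factorial (4)_k; e^{-x} gives (-1)^k.
g_1(k) for k = 0…4: 1, 4, 12, 24, 24.
g_2(k) for k = 0…4: 1, -1, 1, -1, 1.
c_4 = Σ_k C(4,k)·g_1(k)·g_2(4−k) = 1·1·1 + 4·4·(-1) + 6·12·1 + 4·24·(-1) + 1·24·1 = 1 − 16 + 72 − 96 + 24 = -15.

-15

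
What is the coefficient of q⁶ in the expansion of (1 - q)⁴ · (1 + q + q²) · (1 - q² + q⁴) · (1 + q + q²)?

(1 - q)⁴ has coefficients 1,-4,6,-4,1 for degrees 0…4.
(1 + q + q²) has coefficients 1,1,1,0,0,0,0 for degrees 0…6.
Multiplying by (1 - q² + q⁴) gives running coefficients 1,1,0,-1,0,1,1 for degrees 0…6.
Finally multiplying by (1 + q + q²), the product of all factors after the first has coefficients 1,2,2,0,-1,0,2 for degrees 0…6.
[q⁶] = 1·2 − 4·0 + 6·(-1) − 4·0 + 1·2 = -2.

-2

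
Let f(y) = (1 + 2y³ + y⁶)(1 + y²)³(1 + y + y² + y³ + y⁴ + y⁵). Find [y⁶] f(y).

(1 + 2y³ + y⁶) has coefficients 1,0,0,2,0,0,1 for degrees 0…6.
(1 + y²)³ has coefficients 1,0,3,0,3,0,1 for degrees 0…6.
Finally multiplying by (1 + y + y² + y³ + y⁴ + y⁵), the product of all factors after the first has coefficients 1,1,4,4,7,7,7 for degrees 0…6.
[y⁶] = 1·7 + 2·4 + 1·1 = 16.

16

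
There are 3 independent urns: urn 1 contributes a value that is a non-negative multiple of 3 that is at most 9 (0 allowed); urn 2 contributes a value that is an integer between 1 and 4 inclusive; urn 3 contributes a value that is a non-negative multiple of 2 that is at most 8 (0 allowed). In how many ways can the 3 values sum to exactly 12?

The generating function for the choices is (1 + t^3 + t^6 + t^9)·(t + t^2 + t^3 + t^4)·(1 + t^2 + t^4 + t^6 + t^8); the count is [t^12].
(1 + t^3 + t^6 + t^9) has coefficients 1,0,0,1,0,0,1,0,0,1 for degrees 0…9.
(t + t^2 + t^3 + t^4) has coefficients 0,1,1,1,1,0,0,0,0,0,0,0,0 for degrees 0…12.
Finally multiplying by (1 + t^2 + t^4 + t^6 + t^8), the product of all factors after the first has coefficients 0,1,1,2,2,2,2,2,2,2,2,1,1 for degrees 0…12.
[t^12] = 1·1 + 1·2 + 1·2 + 1·2 = 7.

7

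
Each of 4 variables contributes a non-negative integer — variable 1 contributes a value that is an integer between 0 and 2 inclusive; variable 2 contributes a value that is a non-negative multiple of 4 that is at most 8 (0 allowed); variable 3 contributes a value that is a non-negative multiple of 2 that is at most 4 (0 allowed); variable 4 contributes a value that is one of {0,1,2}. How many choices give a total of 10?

The generating function for the choices is (1 + z + z^2)·(1 + z^4 + z^8)·(1 + z^2 + z^4)·(1 + z + z^2); the count is [z^10].
(1 + z + z^2) has coefficients 1,1,1 for degrees 0…2.
(1 + z^4 + z^8) has coefficients 1,0,0,0,1,0,0,0,1,0,0 for degrees 0…10.
Multiplying by (1 + z^2 + z^4) gives running coefficients 1,0,1,0,2,0,1,0,2,0,1 for degrees 0…10.
Finally multiplying by (1 + z + z^2), the product of all factors after the first has coefficients 1,1,2,1,3,2,3,1,3,2,3 for degrees 0…10.
[z^10] = 1·3 + 1·2 + 1·3 = 8.

8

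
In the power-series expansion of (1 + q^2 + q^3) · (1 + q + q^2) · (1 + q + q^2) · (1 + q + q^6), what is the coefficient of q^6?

9

(1 + q^2 + q^3) has coefficients 1,0,1,1 for degrees 0…3.
(1 + q + q^2) has coefficients 1,1,1,0,0,0,0 for degrees 0…6.
Multiplying by (1 + q + q^2) gives running coefficients 1,2,3,2,1,0,0 for degrees 0…6.
Finally multiplying by (1 + q + q^6), the product of all factors after the first has coefficients 1,3,5,5,3,1,1 for degrees 0…6.
[q^6] = 1·1 + 1·3 + 1·5 = 9.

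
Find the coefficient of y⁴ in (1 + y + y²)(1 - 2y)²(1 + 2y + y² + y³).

(1 + y + y²) has coefficients 1,1,1 for degrees 0…2.
(1 - 2y)² has coefficients 1,-4,4,0,0 for degrees 0…4.
Finally multiplying by (1 + 2y + y² + y³), the product of all factors after the first has coefficients 1,-2,-3,5,0 for degrees 0…4.
[y⁴] = 1·0 + 1·5 + 1·(-3) = 2.

2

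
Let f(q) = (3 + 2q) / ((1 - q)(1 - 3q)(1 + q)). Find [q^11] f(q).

730730

Partial fractions give a closed form: a_n = (-5/4)·1^n + (33/8)·3^n + (1/8)·(-1)^n.
At n = 11: a_11 = 730730.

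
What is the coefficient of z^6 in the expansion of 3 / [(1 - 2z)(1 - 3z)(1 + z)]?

Partial fractions give a closed form: a_n = (-4)·2^n + (27/4)·3^n + (1/4)·(-1)^n.
At n = 6: a_6 = 4665.

4665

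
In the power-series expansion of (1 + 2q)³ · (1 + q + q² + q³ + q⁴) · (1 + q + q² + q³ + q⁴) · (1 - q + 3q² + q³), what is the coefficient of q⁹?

416

(1 + 2q)³ has coefficients 1,6,12,8 for degrees 0…3.
(1 + q + q² + q³ + q⁴) has coefficients 1,1,1,1,1,0,0,0,0,0 for degrees 0…9.
Multiplying by (1 + q + q² + q³ + q⁴) gives running coefficients 1,2,3,4,5,4,3,2,1,0 for degrees 0…9.
Finally multiplying by (1 - q + 3q² + q³), the product of all factors after the first has coefficients 1,1,4,8,12,14,18,16,12,8 for degrees 0…9.
[q⁹] = 1·8 + 6·12 + 12·16 + 8·18 = 416.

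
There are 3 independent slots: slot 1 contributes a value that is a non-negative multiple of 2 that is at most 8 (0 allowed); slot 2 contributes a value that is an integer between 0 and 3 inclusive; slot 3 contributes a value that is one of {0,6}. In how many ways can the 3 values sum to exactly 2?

2

The generating function for the choices is (1 + t^2 + t^4 + t^6 + t^8)·(1 + t + t^2 + t^3)·(1 + t^6); the count is [t^2].
(1 + t^2 + t^4 + t^6 + t^8) has coefficients 1,0,1 for degrees 0…2.
(1 + t + t^2 + t^3) has coefficients 1,1,1 for degrees 0…2.
Finally multiplying by (1 + t^6), the product of all factors after the first has coefficients 1,1,1 for degrees 0…2.
[t^2] = 1·1 + 1·1 = 2.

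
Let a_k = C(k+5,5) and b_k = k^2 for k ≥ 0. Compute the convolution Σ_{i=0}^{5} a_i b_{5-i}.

Write out a_i and b_{5-i} for i = 0,…,5 and sum the products.
Σ = 1·25 + 6·16 + 21·9 + 56·4 + 126·1 + 252·0 = 660.

660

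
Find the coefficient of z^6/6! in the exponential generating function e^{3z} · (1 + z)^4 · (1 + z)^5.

The EGF product rule gives c_6 = Σ_{k_1+k_2+k_3=6} C(6; k_1,k_2,k_3) · ∏ g_i(k_i), where e^{3z} gives (3)^k; (1+z)^4 gives the falling factorial (4)_k; (1+z)^5 gives the falling factorial (5)_k.
g_1(k) for k = 0…6: 1, 3, 9, 27, 81, 243, 729.
g_2(k) for k = 0…6: 1, 4, 12, 24, 24, 0, 0.
g_3(k) for k = 0…6: 1, 5, 20, 60, 120, 120, 0.
First combine the last two factors: h(k) = Σ_j C(k,j)·g_2(j)·g_3(k−j) for k = 0…6: 1, 9, 72, 504, 3024, 15120, 60480.
c_6 = Σ_k C(6,k)·g_1(k)·h(6−k) = 1·1·60480 + 6·3·15120 + 15·9·3024 + 20·27·504 + 15·81·72 + 6·243·9 + 1·729·1 = 60480 + 272160 + 408240 + 272160 + 87480 + 13122 + 729 = 1114371.

1114371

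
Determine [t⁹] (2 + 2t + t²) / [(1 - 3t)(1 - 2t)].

160697

The denominator gives the recurrence a_n = 5a_(n−1) − 6a_(n−2) for n ≥ 3; the numerator fixes a_0 = 2, a_1 = 12, a_2 = 49.
Iterating: 2, 12, 49, 173, 571, 1817, 5659, 17393, 53011, 160697, so a_9 = 160697.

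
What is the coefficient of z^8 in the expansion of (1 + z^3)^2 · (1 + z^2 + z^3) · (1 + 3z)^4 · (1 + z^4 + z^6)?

605

(1 + z^3)^2 has coefficients 1,0,0,2,0,0,1 for degrees 0…6.
(1 + z^2 + z^3) has coefficients 1,0,1,1,0,0,0,0,0 for degrees 0…8.
Multiplying by (1 + 3z)^4 gives running coefficients 1,12,55,121,147,162,189,81,0 for degrees 0…8.
Finally multiplying by (1 + z^4 + z^6), the product of all factors after the first has coefficients 1,12,55,121,148,174,245,214,202 for degrees 0…8.
[z^8] = 1·202 + 2·174 + 1·55 = 605.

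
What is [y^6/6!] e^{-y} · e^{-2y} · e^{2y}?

The EGF product rule gives c_6 = Σ_{k_1+k_2+k_3=6} C(6; k_1,k_2,k_3) · ∏ g_i(k_i), where e^{-y} gives (-1)^k; e^{-2y} gives (-2)^k; e^{2y} gives (2)^k.
g_1(k) for k = 0…6: 1, -1, 1, -1, 1, -1, 1.
g_2(k) for k = 0…6: 1, -2, 4, -8, 16, -32, 64.
g_3(k) for k = 0…6: 1, 2, 4, 8, 16, 32, 64.
First combine the last two factors: h(k) = Σ_j C(k,j)·g_2(j)·g_3(k−j) for k = 0…6: 1, 0, 0, 0, 0, 0, 0.
c_6 = Σ_k C(6,k)·g_1(k)·h(6−k) = 1·1·1 = 1.

1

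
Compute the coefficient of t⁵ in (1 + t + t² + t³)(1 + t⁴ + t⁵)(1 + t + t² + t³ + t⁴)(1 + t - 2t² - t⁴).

1

(1 + t + t² + t³) has coefficients 1,1,1,1 for degrees 0…3.
(1 + t⁴ + t⁵) has coefficients 1,0,0,0,1,1 for degrees 0…5.
Multiplying by (1 + t + t² + t³ + t⁴) gives running coefficients 1,1,1,1,2,2 for degrees 0…5.
Finally multiplying by (1 + t - 2t² - t⁴), the product of all factors after the first has coefficients 1,2,0,0,0,1 for degrees 0…5.
[t⁵] = 1·1 + 1·0 + 1·0 + 1·0 = 1.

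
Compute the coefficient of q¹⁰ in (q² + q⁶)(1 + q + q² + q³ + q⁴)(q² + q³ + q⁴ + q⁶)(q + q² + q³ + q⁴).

(q² + q⁶) has coefficients 0,0,1,0,0,0,1 for degrees 0…6.
(1 + q + q² + q³ + q⁴) has coefficients 1,1,1,1,1,0,0,0,0,0,0 for degrees 0…10.
Multiplying by (q² + q³ + q⁴ + q⁶) gives running coefficients 0,0,1,2,3,3,4,3,2,1,1 for degrees 0…10.
Finally multiplying by (q + q² + q³ + q⁴), the product of all factors after the first has coefficients 0,0,0,1,3,6,9,12,13,12,10 for degrees 0…10.
[q¹⁰] = 1·13 + 1·3 = 16.

16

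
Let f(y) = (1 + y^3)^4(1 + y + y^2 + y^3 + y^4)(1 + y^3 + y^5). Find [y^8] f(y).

(1 + y^3)^4 has coefficients 1,0,0,4,0,0,6,0,0 for degrees 0…8.
(1 + y + y^2 + y^3 + y^4) has coefficients 1,1,1,1,1,0,0,0,0 for degrees 0…8.
Finally multiplying by (1 + y^3 + y^5), the product of all factors after the first has coefficients 1,1,1,2,2,2,2,2,1 for degrees 0…8.
[y^8] = 1·1 + 4·2 + 6·1 = 15.

15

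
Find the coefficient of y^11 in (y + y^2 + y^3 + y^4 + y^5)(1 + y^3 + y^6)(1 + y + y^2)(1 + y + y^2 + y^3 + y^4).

(y + y^2 + y^3 + y^4 + y^5) has coefficients 0,1,1,1,1,1 for degrees 0…5.
(1 + y^3 + y^6) has coefficients 1,0,0,1,0,0,1,0,0,0,0,0 for degrees 0…11.
Multiplying by (1 + y + y^2) gives running coefficients 1,1,1,1,1,1,1,1,1,0,0,0 for degrees 0…11.
Finally multiplying by (1 + y + y^2 + y^3 + y^4), the product of all factors after the first has coefficients 1,2,3,4,5,5,5,5,5,4,3,2 for degrees 0…11.
[y^11] = 1·3 + 1·4 + 1·5 + 1·5 + 1·5 = 22.

22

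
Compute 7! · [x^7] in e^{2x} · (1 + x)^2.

The EGF product rule gives c_7 = Σ_{k_1+k_2=7} C(7; k_1,k_2) · ∏ g_i(k_i), where e^{2x} gives (2)^k; (1+x)^2 gives the falling factorial (2)_k.
g_1(k) for k = 0…7: 1, 2, 4, 8, 16, 32, 64, 128.
g_2(k) for k = 0…7: 1, 2, 2, 0, 0, 0, 0, 0.
c_7 = Σ_k C(7,k)·g_1(k)·g_2(7−k) = 21·32·2 + 7·64·2 + 1·128·1 = 1344 + 896 + 128 = 2368.

2368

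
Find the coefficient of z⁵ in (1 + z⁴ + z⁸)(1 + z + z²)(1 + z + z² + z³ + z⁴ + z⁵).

(1 + z⁴ + z⁸) has coefficients 1,0,0,0,1,0 for degrees 0…5.
(1 + z + z²) has coefficients 1,1,1,0,0,0 for degrees 0…5.
Finally multiplying by (1 + z + z² + z³ + z⁴ + z⁵), the product of all factors after the first has coefficients 1,2,3,3,3,3 for degrees 0…5.
[z⁵] = 1·3 + 1·2 = 5.

5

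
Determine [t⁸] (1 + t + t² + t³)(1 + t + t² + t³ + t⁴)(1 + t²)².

(1 + t + t² + t³) has coefficients 1,1,1,1 for degrees 0…3.
(1 + t + t² + t³ + t⁴) has coefficients 1,1,1,1,1,0,0,0,0 for degrees 0…8.
Finally multiplying by (1 + t²)², the product of all factors after the first has coefficients 1,1,3,3,4,3,3,1,1 for degrees 0…8.
[t⁸] = 1·1 + 1·1 + 1·3 + 1·3 = 8.

8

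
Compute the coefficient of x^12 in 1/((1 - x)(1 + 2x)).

Partial fractions give a closed form: a_n = (1/3)·1^n + (2/3)·(-2)^n.
At n = 12: a_12 = 2731.

2731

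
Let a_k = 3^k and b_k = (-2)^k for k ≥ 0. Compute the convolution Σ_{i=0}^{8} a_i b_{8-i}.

Write out a_i and b_{8-i} for i = 0,…,8 and sum the products.
Σ = 1·256 + 3·(-128) + 9·64 + 27·(-32) + 81·16 + 243·(-8) + 729·4 + 2187·(-2) + 6561·1 = 4039.

4039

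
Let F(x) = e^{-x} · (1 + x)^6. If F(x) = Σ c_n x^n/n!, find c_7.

1091

The EGF product rule gives c_7 = Σ_{k_1+k_2=7} C(7; k_1,k_2) · ∏ g_i(k_i), where e^{-x} gives (-1)^k; (1+x)^6 gives the falling factorial (6)_k.
g_1(k) for k = 0…7: 1, -1, 1, -1, 1, -1, 1, -1.
g_2(k) for k = 0…7: 1, 6, 30, 120, 360, 720, 720, 0.
c_7 = Σ_k C(7,k)·g_1(k)·g_2(7−k) = 7·(-1)·720 + 21·1·720 + 35·(-1)·360 + 35·1·120 + 21·(-1)·30 + 7·1·6 + 1·(-1)·1 = −5040 + 15120 − 12600 + 4200 − 630 + 42 − 1 = 1091.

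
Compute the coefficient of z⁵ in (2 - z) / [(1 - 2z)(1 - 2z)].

304

The denominator gives the recurrence a_n = 4a_(n−1) − 4a_(n−2) for n ≥ 2; the numerator fixes a_0 = 2, a_1 = 7.
Iterating: 2, 7, 20, 52, 128, 304, so a_5 = 304.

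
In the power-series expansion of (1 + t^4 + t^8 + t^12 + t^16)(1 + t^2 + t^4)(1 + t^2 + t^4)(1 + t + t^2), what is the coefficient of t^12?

9

(1 + t^4 + t^8 + t^12 + t^16) has coefficients 1,0,0,0,1,0,0,0,1,0,0,0,1 for degrees 0…12.
(1 + t^2 + t^4) has coefficients 1,0,1,0,1,0,0,0,0,0,0,0,0 for degrees 0…12.
Multiplying by (1 + t^2 + t^4) gives running coefficients 1,0,2,0,3,0,2,0,1,0,0,0,0 for degrees 0…12.
Finally multiplying by (1 + t + t^2), the product of all factors after the first has coefficients 1,1,3,2,5,3,5,2,3,1,1,0,0 for degrees 0…12.
[t^12] = 1·0 + 1·3 + 1·5 + 1·1 = 9.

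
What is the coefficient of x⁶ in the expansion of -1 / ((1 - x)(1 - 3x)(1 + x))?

Partial fractions give a closed form: a_n = (1/4)·1^n + (-9/8)·3^n + (-1/8)·(-1)^n.
At n = 6: a_6 = -820.

-820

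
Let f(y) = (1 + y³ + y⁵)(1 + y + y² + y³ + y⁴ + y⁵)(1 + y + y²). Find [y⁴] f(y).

(1 + y³ + y⁵) has coefficients 1,0,0,1,0 for degrees 0…4.
(1 + y + y² + y³ + y⁴ + y⁵) has coefficients 1,1,1,1,1 for degrees 0…4.
Finally multiplying by (1 + y + y²), the product of all factors after the first has coefficients 1,2,3,3,3 for degrees 0…4.
[y⁴] = 1·3 + 1·2 = 5.

5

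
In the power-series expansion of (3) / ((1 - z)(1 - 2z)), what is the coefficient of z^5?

189

Partial fractions give a closed form: a_n = (-3)·1^n + (6)·2^n.
At n = 5: a_5 = 189.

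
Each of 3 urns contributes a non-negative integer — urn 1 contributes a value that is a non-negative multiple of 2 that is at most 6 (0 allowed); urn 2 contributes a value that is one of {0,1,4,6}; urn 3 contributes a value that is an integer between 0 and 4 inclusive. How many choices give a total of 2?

The generating function for the choices is (1 + x² + x⁴ + x⁶)·(1 + x + x⁴ + x⁶)·(1 + x + x² + x³ + x⁴); the count is [x²].
(1 + x² + x⁴ + x⁶) has coefficients 1,0,1 for degrees 0…2.
(1 + x + x⁴ + x⁶) has coefficients 1,1,0 for degrees 0…2.
Finally multiplying by (1 + x + x² + x³ + x⁴), the product of all factors after the first has coefficients 1,2,2 for degrees 0…2.
[x²] = 1·2 + 1·1 = 3.

3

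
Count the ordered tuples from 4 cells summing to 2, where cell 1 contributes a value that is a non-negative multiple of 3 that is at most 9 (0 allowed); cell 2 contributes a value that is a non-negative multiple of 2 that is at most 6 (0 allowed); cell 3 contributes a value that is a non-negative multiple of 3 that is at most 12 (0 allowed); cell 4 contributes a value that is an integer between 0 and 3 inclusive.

2

The generating function for the choices is (1 + y^3 + y^6 + y^9)·(1 + y^2 + y^4 + y^6)·(1 + y^3 + y^6 + y^9 + y^12)·(1 + y + y^2 + y^3); the count is [y^2].
(1 + y^3 + y^6 + y^9) has coefficients 1,0,0 for degrees 0…2.
(1 + y^2 + y^4 + y^6) has coefficients 1,0,1 for degrees 0…2.
Multiplying by (1 + y^3 + y^6 + y^9 + y^12) gives running coefficients 1,0,1 for degrees 0…2.
Finally multiplying by (1 + y + y^2 + y^3), the product of all factors after the first has coefficients 1,1,2 for degrees 0…2.
[y^2] = 1·2 = 2.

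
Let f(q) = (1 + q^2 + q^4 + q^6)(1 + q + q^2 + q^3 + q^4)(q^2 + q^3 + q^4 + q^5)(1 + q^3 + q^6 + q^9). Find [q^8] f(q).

(1 + q^2 + q^4 + q^6) has coefficients 1,0,1,0,1,0,1 for degrees 0…6.
(1 + q + q^2 + q^3 + q^4) has coefficients 1,1,1,1,1,0,0,0,0 for degrees 0…8.
Multiplying by (q^2 + q^3 + q^4 + q^5) gives running coefficients 0,0,1,2,3,4,4,3,2 for degrees 0…8.
Finally multiplying by (1 + q^3 + q^6 + q^9), the product of all factors after the first has coefficients 0,0,1,2,3,5,6,6,7 for degrees 0…8.
[q^8] = 1·7 + 1·6 + 1·3 + 1·1 = 17.

17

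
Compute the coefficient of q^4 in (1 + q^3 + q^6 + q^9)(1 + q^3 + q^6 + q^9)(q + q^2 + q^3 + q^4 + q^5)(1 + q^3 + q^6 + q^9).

(1 + q^3 + q^6 + q^9) has coefficients 1,0,0,1,0 for degrees 0…4.
(1 + q^3 + q^6 + q^9) has coefficients 1,0,0,1,0 for degrees 0…4.
Multiplying by (q + q^2 + q^3 + q^4 + q^5) gives running coefficients 0,1,1,1,2 for degrees 0…4.
Finally multiplying by (1 + q^3 + q^6 + q^9), the product of all factors after the first has coefficients 0,1,1,1,3 for degrees 0…4.
[q^4] = 1·3 + 1·1 = 4.

4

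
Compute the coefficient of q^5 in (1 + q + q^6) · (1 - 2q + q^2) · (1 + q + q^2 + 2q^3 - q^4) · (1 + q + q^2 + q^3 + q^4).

-3

(1 + q + q^6) has coefficients 1,1,0,0,0,0 for degrees 0…5.
(1 - 2q + q^2) has coefficients 1,-2,1,0,0,0 for degrees 0…5.
Multiplying by (1 + q + q^2 + 2q^3 - q^4) gives running coefficients 1,-1,0,1,-4,4 for degrees 0…5.
Finally multiplying by (1 + q + q^2 + q^3 + q^4), the product of all factors after the first has coefficients 1,0,0,1,-3,0 for degrees 0…5.
[q^5] = 1·0 + 1·(-3) = -3.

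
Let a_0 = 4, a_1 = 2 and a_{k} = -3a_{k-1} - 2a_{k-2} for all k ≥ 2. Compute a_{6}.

-374

The ordinary generating function has denominator 1 + 3q + 2q^2.
Iterating the recurrence: a_0,…,a_{6} = 4, 2, -14, 38, -86, 182, -374.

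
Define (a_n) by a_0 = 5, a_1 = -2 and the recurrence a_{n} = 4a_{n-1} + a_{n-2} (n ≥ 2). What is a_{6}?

The ordinary generating function has denominator 1 - 4y - y^2.
Iterating the recurrence: a_0,…,a_{6} = 5, -2, -3, -14, -59, -250, -1059.

-1059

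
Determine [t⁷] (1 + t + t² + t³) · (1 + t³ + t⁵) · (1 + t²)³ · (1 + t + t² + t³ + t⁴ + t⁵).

50

(1 + t + t² + t³) has coefficients 1,1,1,1 for degrees 0…3.
(1 + t³ + t⁵) has coefficients 1,0,0,1,0,1,0,0 for degrees 0…7.
Multiplying by (1 + t²)³ gives running coefficients 1,0,3,1,3,4,1,6 for degrees 0…7.
Finally multiplying by (1 + t + t² + t³ + t⁴ + t⁵), the product of all factors after the first has coefficients 1,1,4,5,8,12,12,18 for degrees 0…7.
[t⁷] = 1·18 + 1·12 + 1·12 + 1·8 = 50.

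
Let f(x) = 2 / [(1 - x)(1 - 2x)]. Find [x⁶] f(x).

Partial fractions give a closed form: a_n = (-2)·1^n + (4)·2^n.
At n = 6: a_6 = 254.

254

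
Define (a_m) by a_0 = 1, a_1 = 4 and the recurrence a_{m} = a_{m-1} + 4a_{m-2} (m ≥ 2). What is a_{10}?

The ordinary generating function has denominator 1 - y - 4y^2.
Iterating the recurrence: a_0,…,a_{10} = 1, 4, 8, 24, 56, 152, 376, 984, 2488, 6424, 16376.

16376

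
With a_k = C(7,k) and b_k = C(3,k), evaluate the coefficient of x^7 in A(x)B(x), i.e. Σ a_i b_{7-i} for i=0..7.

The convolution is the x^7 coefficient of A(x)B(x).
Σ = 1·0 + 7·0 + 21·0 + 35·0 + 35·1 + 21·3 + 7·3 + 1·1 = 120.

120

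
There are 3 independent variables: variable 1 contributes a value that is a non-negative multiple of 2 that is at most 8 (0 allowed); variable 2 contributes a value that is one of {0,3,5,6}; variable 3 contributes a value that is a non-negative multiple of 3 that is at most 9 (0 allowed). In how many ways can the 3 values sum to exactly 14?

The generating function for the choices is (1 + t^2 + t^4 + t^6 + t^8)·(1 + t^3 + t^5 + t^6)·(1 + t^3 + t^6 + t^9); the count is [t^14].
(1 + t^2 + t^4 + t^6 + t^8) has coefficients 1,0,1,0,1,0,1,0,1 for degrees 0…8.
(1 + t^3 + t^5 + t^6) has coefficients 1,0,0,1,0,1,1,0,0,0,0,0,0,0,0 for degrees 0…14.
Finally multiplying by (1 + t^3 + t^6 + t^9), the product of all factors after the first has coefficients 1,0,0,2,0,1,3,0,1,3,0,1,2,0,1 for degrees 0…14.
[t^14] = 1·1 + 1·2 + 1·0 + 1·1 + 1·3 = 7.

7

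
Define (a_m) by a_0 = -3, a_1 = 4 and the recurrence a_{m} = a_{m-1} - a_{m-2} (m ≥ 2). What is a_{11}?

-7

The ordinary generating function has denominator 1 - z + z^2.
Iterating the recurrence: a_0,…,a_{11} = -3, 4, 7, 3, -4, -7, -3, 4, 7, 3, -4, -7.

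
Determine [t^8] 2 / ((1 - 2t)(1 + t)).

Partial fractions give a closed form: a_n = (4/3)·2^n + (2/3)·(-1)^n.
At n = 8: a_8 = 342.

342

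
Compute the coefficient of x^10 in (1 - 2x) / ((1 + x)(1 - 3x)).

14763

Partial fractions give a closed form: a_n = (3/4)·(-1)^n + (1/4)·3^n.
At n = 10: a_10 = 14763.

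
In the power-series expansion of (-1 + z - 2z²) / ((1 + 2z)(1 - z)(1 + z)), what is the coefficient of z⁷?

Partial fractions give a closed form: a_n = (-8/3)·(-2)^n + (-1/3)·1^n + (2)·(-1)^n.
At n = 7: a_7 = 339.

339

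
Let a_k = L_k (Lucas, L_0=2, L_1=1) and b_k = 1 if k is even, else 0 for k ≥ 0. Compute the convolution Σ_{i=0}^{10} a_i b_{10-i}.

Write out a_i and b_{10-i} for i = 0,…,10 and sum the products.
Σ = 2·1 + 1·0 + 3·1 + 4·0 + 7·1 + 11·0 + 18·1 + 29·0 + 47·1 + 76·0 + 123·1 = 200.

200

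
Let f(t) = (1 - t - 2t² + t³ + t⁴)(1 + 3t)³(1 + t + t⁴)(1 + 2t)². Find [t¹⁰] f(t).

(1 - t - 2t² + t³ + t⁴) has coefficients 1,-1,-2,1,1 for degrees 0…4.
(1 + 3t)³ has coefficients 1,9,27,27,0,0,0,0,0,0,0 for degrees 0…10.
Multiplying by (1 + t + t⁴) gives running coefficients 1,10,36,54,28,9,27,27,0,0,0 for degrees 0…10.
Finally multiplying by (1 + 2t)², the product of all factors after the first has coefficients 1,14,80,238,388,337,175,171,216,108,0 for degrees 0…10.
[t¹⁰] = 1·0 − 1·108 − 2·216 + 1·171 + 1·175 = -194.

-194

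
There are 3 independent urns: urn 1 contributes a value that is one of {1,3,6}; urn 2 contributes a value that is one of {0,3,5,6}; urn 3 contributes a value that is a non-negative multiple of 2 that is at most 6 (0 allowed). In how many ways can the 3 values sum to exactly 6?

4

The generating function for the choices is (q + q^3 + q^6)·(1 + q^3 + q^5 + q^6)·(1 + q^2 + q^4 + q^6); the count is [q^6].
(q + q^3 + q^6) has coefficients 0,1,0,1,0,0,1 for degrees 0…6.
(1 + q^3 + q^5 + q^6) has coefficients 1,0,0,1,0,1,1 for degrees 0…6.
Finally multiplying by (1 + q^2 + q^4 + q^6), the product of all factors after the first has coefficients 1,0,1,1,1,2,2 for degrees 0…6.
[q^6] = 1·2 + 1·1 + 1·1 = 4.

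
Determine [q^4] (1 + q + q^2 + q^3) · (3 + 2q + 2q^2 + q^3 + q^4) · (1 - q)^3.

-2

(1 + q + q^2 + q^3) has coefficients 1,1,1,1 for degrees 0…3.
(3 + 2q + 2q^2 + q^3 + q^4) has coefficients 3,2,2,1,1 for degrees 0…4.
Finally multiplying by (1 - q)^3, the product of all factors after the first has coefficients 3,-7,5,-2,2 for degrees 0…4.
[q^4] = 1·2 + 1·(-2) + 1·5 + 1·(-7) = -2.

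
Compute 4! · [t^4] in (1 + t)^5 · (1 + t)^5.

The EGF product rule gives c_4 = Σ_{k_1+k_2=4} C(4; k_1,k_2) · ∏ g_i(k_i), where (1+t)^5 gives the falling factorial (5)_k; (1+t)^5 gives the falling factorial (5)_k.
g_1(k) for k = 0…4: 1, 5, 20, 60, 120.
g_2(k) for k = 0…4: 1, 5, 20, 60, 120.
c_4 = Σ_k C(4,k)·g_1(k)·g_2(4−k) = 1·1·120 + 4·5·60 + 6·20·20 + 4·60·5 + 1·120·1 = 120 + 1200 + 2400 + 1200 + 120 = 5040.

5040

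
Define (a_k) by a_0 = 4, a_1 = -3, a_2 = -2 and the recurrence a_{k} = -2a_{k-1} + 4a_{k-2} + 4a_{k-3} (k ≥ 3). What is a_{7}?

The ordinary generating function has denominator 1 + 2x - 4x^2 - 4x^3.
Iterating the recurrence: a_0,…,a_{7} = 4, -3, -2, 8, -36, 96, -304, 848.

848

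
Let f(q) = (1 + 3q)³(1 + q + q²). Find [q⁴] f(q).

54

(1 + 3q)³ has coefficients 1,9,27,27 for degrees 0…3.
(1 + q + q²) has coefficients 1,1,1,0,0 for degrees 0…4.
[q⁴] = 1·0 + 9·0 + 27·1 + 27·1 = 54.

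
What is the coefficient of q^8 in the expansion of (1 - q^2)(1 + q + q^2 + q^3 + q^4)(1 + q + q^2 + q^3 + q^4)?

-2

(1 - q^2) has coefficients 1,0,-1 for degrees 0…2.
(1 + q + q^2 + q^3 + q^4) has coefficients 1,1,1,1,1,0,0,0,0 for degrees 0…8.
Finally multiplying by (1 + q + q^2 + q^3 + q^4), the product of all factors after the first has coefficients 1,2,3,4,5,4,3,2,1 for degrees 0…8.
[q^8] = 1·1 − 1·3 = -2.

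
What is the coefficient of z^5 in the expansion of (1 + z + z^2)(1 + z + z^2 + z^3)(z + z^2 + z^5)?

6

(1 + z + z^2) has coefficients 1,1,1 for degrees 0…2.
(1 + z + z^2 + z^3) has coefficients 1,1,1,1,0,0 for degrees 0…5.
Finally multiplying by (z + z^2 + z^5), the product of all factors after the first has coefficients 0,1,2,2,2,2 for degrees 0…5.
[z^5] = 1·2 + 1·2 + 1·2 = 6.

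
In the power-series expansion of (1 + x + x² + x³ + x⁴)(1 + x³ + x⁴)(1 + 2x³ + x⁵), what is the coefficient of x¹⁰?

6

(1 + x + x² + x³ + x⁴) has coefficients 1,1,1,1,1 for degrees 0…4.
(1 + x³ + x⁴) has coefficients 1,0,0,1,1,0,0,0,0,0,0 for degrees 0…10.
Finally multiplying by (1 + 2x³ + x⁵), the product of all factors after the first has coefficients 1,0,0,3,1,1,2,2,1,1,0 for degrees 0…10.
[x¹⁰] = 1·0 + 1·1 + 1·1 + 1·2 + 1·2 = 6.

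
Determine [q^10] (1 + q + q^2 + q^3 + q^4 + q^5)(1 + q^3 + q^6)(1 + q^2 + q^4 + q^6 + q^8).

8

(1 + q + q^2 + q^3 + q^4 + q^5) has coefficients 1,1,1,1,1,1 for degrees 0…5.
(1 + q^3 + q^6) has coefficients 1,0,0,1,0,0,1,0,0,0,0 for degrees 0…10.
Finally multiplying by (1 + q^2 + q^4 + q^6 + q^8), the product of all factors after the first has coefficients 1,0,1,1,1,1,2,1,2,1,1 for degrees 0…10.
[q^10] = 1·1 + 1·1 + 1·2 + 1·1 + 1·2 + 1·1 = 8.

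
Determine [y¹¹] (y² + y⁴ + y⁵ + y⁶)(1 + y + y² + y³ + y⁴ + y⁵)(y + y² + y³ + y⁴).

(y² + y⁴ + y⁵ + y⁶) has coefficients 0,0,1,0,1,1,1 for degrees 0…6.
(1 + y + y² + y³ + y⁴ + y⁵) has coefficients 1,1,1,1,1,1,0,0,0,0,0,0 for degrees 0…11.
Finally multiplying by (y + y² + y³ + y⁴), the product of all factors after the first has coefficients 0,1,2,3,4,4,4,3,2,1,0,0 for degrees 0…11.
[y¹¹] = 1·1 + 1·3 + 1·4 + 1·4 = 12.

12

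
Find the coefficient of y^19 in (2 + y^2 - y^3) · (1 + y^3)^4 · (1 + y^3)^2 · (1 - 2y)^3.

96

(2 + y^2 - y^3) has coefficients 2,0,1,-1 for degrees 0…3.
(1 + y^3)^4 has coefficients 1,0,0,4,0,0,6,0,0,4,0,0,1,0,0,0,0,0,0,0 for degrees 0…19.
Multiplying by (1 + y^3)^2 gives running coefficients 1,0,0,6,0,0,15,0,0,20,0,0,15,0,0,6,0,0,1,0 for degrees 0…19.
Finally multiplying by (1 - 2y)^3, the product of all factors after the first has coefficients 1,-6,12,-2,-36,72,-33,-90,180,-100,-120,240,-145,-90,180,-114,-36,72,-47,-6 for degrees 0…19.
[y^19] = 2·(-6) + 1·72 − 1·(-36) = 96.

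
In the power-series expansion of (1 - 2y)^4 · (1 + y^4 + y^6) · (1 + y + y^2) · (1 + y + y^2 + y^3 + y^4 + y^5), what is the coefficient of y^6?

(1 - 2y)^4 has coefficients 1,-8,24,-32,16 for degrees 0…4.
(1 + y^4 + y^6) has coefficients 1,0,0,0,1,0,1 for degrees 0…6.
Multiplying by (1 + y + y^2) gives running coefficients 1,1,1,0,1,1,2 for degrees 0…6.
Finally multiplying by (1 + y + y^2 + y^3 + y^4 + y^5), the product of all factors after the first has coefficients 1,2,3,3,4,5,6 for degrees 0…6.
[y^6] = 1·6 − 8·5 + 24·4 − 32·3 + 16·3 = 14.

14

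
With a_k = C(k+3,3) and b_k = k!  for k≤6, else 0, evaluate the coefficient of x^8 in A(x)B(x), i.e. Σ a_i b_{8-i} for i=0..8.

11229

Write out a_i and b_{8-i} for i = 0,…,8 and sum the products.
Σ = 1·0 + 4·0 + 10·720 + 20·120 + 35·24 + 56·6 + 84·2 + 120·1 + 165·1 = 11229.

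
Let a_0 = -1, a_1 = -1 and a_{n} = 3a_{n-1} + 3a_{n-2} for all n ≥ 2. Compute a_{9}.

-63261

The ordinary generating function has denominator 1 - 3x - 3x^2.
Iterating the recurrence: a_0,…,a_{9} = -1, -1, -6, -21, -81, -306, -1161, -4401, -16686, -63261.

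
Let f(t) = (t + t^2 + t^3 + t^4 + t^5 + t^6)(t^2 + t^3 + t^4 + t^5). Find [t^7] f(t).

(t + t^2 + t^3 + t^4 + t^5 + t^6) has coefficients 0,1,1,1,1,1,1 for degrees 0…6.
(t^2 + t^3 + t^4 + t^5) has coefficients 0,0,1,1,1,1,0,0 for degrees 0…7.
[t^7] = 1·0 + 1·1 + 1·1 + 1·1 + 1·1 + 1·0 = 4.

4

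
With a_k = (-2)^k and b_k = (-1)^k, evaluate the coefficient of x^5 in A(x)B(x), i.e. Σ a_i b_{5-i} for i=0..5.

This is [x^5] in the product of the two ordinary generating functions.
Σ = 1·(-1) − 2·1 + 4·(-1) − 8·1 + 16·(-1) − 32·1 = -63.

-63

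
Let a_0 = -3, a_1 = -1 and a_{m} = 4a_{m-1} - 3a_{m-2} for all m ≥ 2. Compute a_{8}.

6557

The ordinary generating function has denominator 1 - 4t + 3t^2.
Iterating the recurrence: a_0,…,a_{8} = -3, -1, 5, 23, 77, 239, 725, 2183, 6557.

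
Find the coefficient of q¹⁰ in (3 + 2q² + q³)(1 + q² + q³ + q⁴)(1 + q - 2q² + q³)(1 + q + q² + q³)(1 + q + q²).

11

(3 + 2q² + q³) has coefficients 3,0,2,1 for degrees 0…3.
(1 + q² + q³ + q⁴) has coefficients 1,0,1,1,1,0,0,0,0,0,0 for degrees 0…10.
Multiplying by (1 + q - 2q² + q³) gives running coefficients 1,1,-1,3,0,0,-1,1,0,0,0 for degrees 0…10.
Multiplying by (1 + q + q² + q³) gives running coefficients 1,2,1,4,3,2,2,0,0,0,1 for degrees 0…10.
Finally multiplying by (1 + q + q²), the product of all factors after the first has coefficients 1,3,4,7,8,9,7,4,2,0,1 for degrees 0…10.
[q¹⁰] = 3·1 + 2·2 + 1·4 = 11.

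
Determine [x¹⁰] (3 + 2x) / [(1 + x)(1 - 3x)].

The denominator gives the recurrence a_n = 2a_(n−1) + 3a_(n−2) for n ≥ 2; the numerator fixes a_0 = 3, a_1 = 8.
Iterating: 3, 8, 25, 74, 223, 668, 2005, 6014, 18043, 54128, 162385, so a_10 = 162385.

162385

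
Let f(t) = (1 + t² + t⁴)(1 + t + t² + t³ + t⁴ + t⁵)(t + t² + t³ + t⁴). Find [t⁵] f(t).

8

(1 + t² + t⁴) has coefficients 1,0,1,0,1 for degrees 0…4.
(1 + t + t² + t³ + t⁴ + t⁵) has coefficients 1,1,1,1,1,1 for degrees 0…5.
Finally multiplying by (t + t² + t³ + t⁴), the product of all factors after the first has coefficients 0,1,2,3,4,4 for degrees 0…5.
[t⁵] = 1·4 + 1·3 + 1·1 = 8.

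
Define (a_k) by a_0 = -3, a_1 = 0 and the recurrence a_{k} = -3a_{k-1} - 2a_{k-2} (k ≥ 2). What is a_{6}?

The ordinary generating function has denominator 1 + 3q + 2q^2.
Iterating the recurrence: a_0,…,a_{6} = -3, 0, 6, -18, 42, -90, 186.

186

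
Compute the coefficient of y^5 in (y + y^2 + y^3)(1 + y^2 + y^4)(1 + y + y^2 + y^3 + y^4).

7

(y + y^2 + y^3) has coefficients 0,1,1,1 for degrees 0…3.
(1 + y^2 + y^4) has coefficients 1,0,1,0,1,0 for degrees 0…5.
Finally multiplying by (1 + y + y^2 + y^3 + y^4), the product of all factors after the first has coefficients 1,1,2,2,3,2 for degrees 0…5.
[y^5] = 1·3 + 1·2 + 1·2 = 7.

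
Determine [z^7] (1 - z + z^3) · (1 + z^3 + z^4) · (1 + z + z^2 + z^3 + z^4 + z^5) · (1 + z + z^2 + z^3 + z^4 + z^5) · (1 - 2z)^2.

9

(1 - z + z^3) has coefficients 1,-1,0,1 for degrees 0…3.
(1 + z^3 + z^4) has coefficients 1,0,0,1,1,0,0,0 for degrees 0…7.
Multiplying by (1 + z + z^2 + z^3 + z^4 + z^5) gives running coefficients 1,1,1,2,3,3,2,2 for degrees 0…7.
Multiplying by (1 + z + z^2 + z^3 + z^4 + z^5) gives running coefficients 1,2,3,5,8,11,12,13 for degrees 0…7.
Finally multiplying by (1 - 2z)^2, the product of all factors after the first has coefficients 1,-2,-1,1,0,-1,0,9 for degrees 0…7.
[z^7] = 1·9 − 1·0 + 1·0 = 9.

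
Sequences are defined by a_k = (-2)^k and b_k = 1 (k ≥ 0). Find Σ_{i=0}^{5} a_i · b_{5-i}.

The convolution is the t^5 coefficient of A(t)B(t).
Σ = 1·1 − 2·1 + 4·1 − 8·1 + 16·1 − 32·1 = -21.

-21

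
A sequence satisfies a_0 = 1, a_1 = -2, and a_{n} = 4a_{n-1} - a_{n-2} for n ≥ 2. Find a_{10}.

The ordinary generating function has denominator 1 - 4z + z^2.
Iterating the recurrence: a_0,…,a_{10} = 1, -2, -9, -34, -127, -474, -1769, -6602, -24639, -91954, -343177.

-343177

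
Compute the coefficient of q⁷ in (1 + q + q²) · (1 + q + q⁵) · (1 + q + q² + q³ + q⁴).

4

(1 + q + q²) has coefficients 1,1,1 for degrees 0…2.
(1 + q + q⁵) has coefficients 1,1,0,0,0,1,0,0 for degrees 0…7.
Finally multiplying by (1 + q + q² + q³ + q⁴), the product of all factors after the first has coefficients 1,2,2,2,2,2,1,1 for degrees 0…7.
[q⁷] = 1·1 + 1·1 + 1·2 = 4.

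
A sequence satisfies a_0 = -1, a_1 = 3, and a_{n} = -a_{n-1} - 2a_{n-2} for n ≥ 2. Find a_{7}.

11

The ordinary generating function has denominator 1 + t + 2t^2.
Iterating the recurrence: a_0,…,a_{7} = -1, 3, -1, -5, 7, 3, -17, 11.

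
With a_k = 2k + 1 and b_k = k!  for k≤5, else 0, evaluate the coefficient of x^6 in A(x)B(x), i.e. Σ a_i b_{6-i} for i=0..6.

564

The convolution is the x^6 coefficient of A(x)B(x).
Σ = 1·0 + 3·120 + 5·24 + 7·6 + 9·2 + 11·1 + 13·1 = 564.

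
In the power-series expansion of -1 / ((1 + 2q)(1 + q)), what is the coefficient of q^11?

Partial fractions give a closed form: a_n = (-2)·(-2)^n + (1)·(-1)^n.
At n = 11: a_11 = 4095.

4095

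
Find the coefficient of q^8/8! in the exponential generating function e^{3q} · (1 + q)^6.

The EGF product rule gives c_8 = Σ_{k_1+k_2=8} C(8; k_1,k_2) · ∏ g_i(k_i), where e^{3q} gives (3)^k; (1+q)^6 gives the falling factorial (6)_k.
g_1(k) for k = 0…8: 1, 3, 9, 27, 81, 243, 729, 2187, 6561.
g_2(k) for k = 0…8: 1, 6, 30, 120, 360, 720, 720, 0, 0.
c_8 = Σ_k C(8,k)·g_1(k)·g_2(8−k) = 28·9·720 + 56·27·720 + 70·81·360 + 56·243·120 + 28·729·30 + 8·2187·6 + 1·6561·1 = 181440 + 1088640 + 2041200 + 1632960 + 612360 + 104976 + 6561 = 5668137.

5668137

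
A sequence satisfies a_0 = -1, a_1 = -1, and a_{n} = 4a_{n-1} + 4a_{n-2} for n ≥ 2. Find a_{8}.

The ordinary generating function has denominator 1 - 4z - 4z^2.
Iterating the recurrence: a_0,…,a_{8} = -1, -1, -8, -36, -176, -848, -4096, -19776, -95488.

-95488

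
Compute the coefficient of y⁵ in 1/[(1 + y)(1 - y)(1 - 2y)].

42

Partial fractions give a closed form: a_n = (1/6)·(-1)^n + (-1/2)·1^n + (4/3)·2^n.
At n = 5: a_5 = 42.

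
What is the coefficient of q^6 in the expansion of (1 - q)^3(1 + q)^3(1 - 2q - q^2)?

-4

(1 - q)^3 has coefficients 1,-3,3,-1 for degrees 0…3.
(1 + q)^3 has coefficients 1,3,3,1,0,0,0 for degrees 0…6.
Finally multiplying by (1 - 2q - q^2), the product of all factors after the first has coefficients 1,1,-4,-8,-5,-1,0 for degrees 0…6.
[q^6] = 1·0 − 3·(-1) + 3·(-5) − 1·(-8) = -4.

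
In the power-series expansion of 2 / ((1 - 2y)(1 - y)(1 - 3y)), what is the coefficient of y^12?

4750202

Partial fractions give a closed form: a_n = (-8)·2^n + (1)·1^n + (9)·3^n.
At n = 12: a_12 = 4750202.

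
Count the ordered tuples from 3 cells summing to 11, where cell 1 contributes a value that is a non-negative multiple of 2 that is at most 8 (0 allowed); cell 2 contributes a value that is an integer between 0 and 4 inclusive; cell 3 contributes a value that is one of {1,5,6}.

7

The generating function for the choices is (1 + x² + x⁴ + x⁶ + x⁸)·(1 + x + x² + x³ + x⁴)·(x + x⁵ + x⁶); the count is [x¹¹].
(1 + x² + x⁴ + x⁶ + x⁸) has coefficients 1,0,1,0,1,0,1,0,1 for degrees 0…8.
(1 + x + x² + x³ + x⁴) has coefficients 1,1,1,1,1,0,0,0,0,0,0,0 for degrees 0…11.
Finally multiplying by (x + x⁵ + x⁶), the product of all factors after the first has coefficients 0,1,1,1,1,2,2,2,2,2,1,0 for degrees 0…11.
[x¹¹] = 1·0 + 1·2 + 1·2 + 1·2 + 1·1 = 7.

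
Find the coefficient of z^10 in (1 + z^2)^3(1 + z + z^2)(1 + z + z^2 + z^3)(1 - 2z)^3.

(1 + z^2)^3 has coefficients 1,0,3,0,3,0,1 for degrees 0…6.
(1 + z + z^2) has coefficients 1,1,1,0,0,0,0,0,0,0,0 for degrees 0…10.
Multiplying by (1 + z + z^2 + z^3) gives running coefficients 1,2,3,3,2,1,0,0,0,0,0 for degrees 0…10.
Finally multiplying by (1 - 2z)^3, the product of all factors after the first has coefficients 1,-4,3,1,4,1,-6,-4,-8,0,0 for degrees 0…10.
[z^10] = 1·0 + 3·(-8) + 3·(-6) + 1·4 = -38.

-38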